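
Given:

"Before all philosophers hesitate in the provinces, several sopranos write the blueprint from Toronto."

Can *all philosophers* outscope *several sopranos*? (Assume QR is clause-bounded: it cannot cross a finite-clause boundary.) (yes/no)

*all philosophers* occurs within the adjunct clause *before all philosophers hesitate in the provinces*.
Adjuncts are opaque for quantifier raising; a quantifier in an adjunct stays inside it.
There is no licit LF on which *all philosophers* c-commands *several sopranos*.

No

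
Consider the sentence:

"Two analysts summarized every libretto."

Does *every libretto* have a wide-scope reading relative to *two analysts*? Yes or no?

Yes

*every libretto* is the matrix object and *two analysts* the matrix subject; the two are clausemates.
Nothing blocks QR of the lower DP to a position above the higher one, so inverse scope is available.
The sentence is scopally ambiguous between *two analysts* > *every libretto* and *every libretto* > *two analysts*.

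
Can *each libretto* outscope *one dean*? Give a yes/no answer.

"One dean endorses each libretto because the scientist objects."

The adjunct clause does not contain *each libretto*, which is the matrix object.
No island intervenes, so both surface and inverse scope are derivable.

Yes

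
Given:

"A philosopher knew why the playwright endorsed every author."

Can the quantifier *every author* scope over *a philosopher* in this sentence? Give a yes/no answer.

No

The DP *every author* is contained in the embedded question *why the playwright endorsed every author*.
Embedded wh-clauses are opaque for QR, so the quantifier stays inside the question.
So the wide-scope reading for *every author* is blocked.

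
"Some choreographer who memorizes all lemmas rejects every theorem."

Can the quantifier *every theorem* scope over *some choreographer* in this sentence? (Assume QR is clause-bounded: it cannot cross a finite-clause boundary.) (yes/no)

Yes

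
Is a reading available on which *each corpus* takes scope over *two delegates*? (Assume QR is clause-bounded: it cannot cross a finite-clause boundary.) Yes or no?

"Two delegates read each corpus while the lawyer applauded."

Yes

Neither queried DP is inside the adjunct, so the adjunct-island constraint does not apply.
Ordinary QR to a clause-peripheral position gives the wide-scope LF for the lower DP.
So *each corpus* > *two delegates* is among the available readings.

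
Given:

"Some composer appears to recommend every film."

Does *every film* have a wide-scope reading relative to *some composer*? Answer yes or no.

The matrix predicate is a raising verb, whose infinitival complement is not a scope island — *every film* can QR into the matrix clause.
Ordinary QR to a clause-peripheral position gives the wide-scope LF for the lower DP.
The sentence is scopally ambiguous between *some composer* > *every film* and *every film* > *some composer*.

Yes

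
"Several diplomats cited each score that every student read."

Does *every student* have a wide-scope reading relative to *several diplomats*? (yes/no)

Structurally, *every student* is inside the relative clause *that every student read* modifying *each score*.
Quantifiers inside a relative clause are trapped there; the RC boundary blocks QR.
So the wide-scope reading for *every student* is blocked.

No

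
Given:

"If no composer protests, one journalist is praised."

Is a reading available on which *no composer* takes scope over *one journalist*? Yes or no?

No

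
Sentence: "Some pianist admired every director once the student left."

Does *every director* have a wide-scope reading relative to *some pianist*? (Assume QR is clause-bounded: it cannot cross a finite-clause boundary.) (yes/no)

*every director* is a matrix argument; the adjunct is an island but the target quantifier is outside it.
Clause-internal QR can adjoin the lower DP above the subject, yielding the inverse reading.

Yes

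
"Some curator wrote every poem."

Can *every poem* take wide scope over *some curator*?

Yes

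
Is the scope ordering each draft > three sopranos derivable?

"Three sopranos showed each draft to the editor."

*three sopranos* and *each draft* are co-arguments of the matrix verb, with nothing but a clause-internal boundary between them.
Ordinary QR to a clause-peripheral position gives the wide-scope LF for the lower DP.

Yes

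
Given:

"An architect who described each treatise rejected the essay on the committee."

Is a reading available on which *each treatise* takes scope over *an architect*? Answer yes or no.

The DP *each treatise* is contained in the relative clause *who described each treatise*.
Quantifiers inside a relative clause are trapped there; the RC boundary blocks QR.
The inverse ordering *each treatise* > *an architect* is therefore underivable.

No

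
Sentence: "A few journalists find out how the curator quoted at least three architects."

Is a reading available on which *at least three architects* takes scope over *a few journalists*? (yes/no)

*at least three architects* sits inside the embedded question *how the curator quoted at least three architects*.
Embedded questions are wh-islands: a quantifier inside an indirect question cannot QR into the matrix clause.
*at least three architects* is confined to the island and cannot take scope over *a few journalists*.

No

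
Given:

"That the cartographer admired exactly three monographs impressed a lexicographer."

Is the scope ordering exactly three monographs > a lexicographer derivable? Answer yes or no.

*exactly three monographs* is embedded in the sentential subject *that the cartographer admired exactly three monographs*.
The Sentential Subject Constraint rules out raising the quantifier out of the that-clause subject.
The ordering *exactly three monographs* > *a lexicographer* is therefore underivable.

No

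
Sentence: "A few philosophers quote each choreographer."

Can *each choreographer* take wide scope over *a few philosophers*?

Yes

Both DPs are arguments of the same predicate; there is no clause or island boundary between them.
Clause-internal QR can adjoin the lower DP above the subject, yielding the inverse reading.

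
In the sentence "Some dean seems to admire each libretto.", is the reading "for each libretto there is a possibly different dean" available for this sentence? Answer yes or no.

That reading corresponds to *each libretto* > *some dean*.
*each libretto* is inside a raising infinitive, which is transparent to QR (no CP barrier), so it behaves as a matrix argument.
Since no island is crossed, the inverse ordering is licensed alongside surface scope.

Yes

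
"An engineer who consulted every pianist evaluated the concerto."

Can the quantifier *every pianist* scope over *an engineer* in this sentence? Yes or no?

*every pianist* is embedded in the relative clause *who consulted every pianist*.
Relative clauses are scope islands: a quantifier cannot QR out of a relative clause to take scope in the matrix clause.
The inverse ordering *every pianist* > *an engineer* is therefore underivable.

No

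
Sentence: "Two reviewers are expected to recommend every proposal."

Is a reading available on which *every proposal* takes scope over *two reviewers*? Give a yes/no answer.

Yes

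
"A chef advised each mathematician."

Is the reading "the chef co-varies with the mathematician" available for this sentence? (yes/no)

This is the *each mathematician* > *a chef* reading.
*each mathematician* and *a chef* are in the same minimal clause.
Ordinary QR to a clause-peripheral position gives the wide-scope LF for the lower DP.

Yes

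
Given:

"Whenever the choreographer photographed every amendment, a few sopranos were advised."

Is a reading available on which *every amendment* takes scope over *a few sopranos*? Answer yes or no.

*every amendment* is embedded in the adjunct clause *whenever the choreographer photographed every amendment*.
Adjunct clauses are scope islands: a quantifier inside an adjunct cannot raise into the matrix clause.
*every amendment* > *a few sopranos* would require crossing that boundary, which is illicit.

No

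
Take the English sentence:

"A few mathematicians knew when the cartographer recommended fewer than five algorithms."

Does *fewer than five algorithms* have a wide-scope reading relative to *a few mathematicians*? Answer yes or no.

No

The DP *fewer than five algorithms* is contained in the embedded question *when the cartographer recommended fewer than five algorithms*.
The wh-island constraint blocks QR out of an embedded interrogative.
So *fewer than five algorithms* cannot raise high enough to outscope *a few mathematicians*; only the surface ordering *a few mathematicians* > *fewer than five algorithms* is available.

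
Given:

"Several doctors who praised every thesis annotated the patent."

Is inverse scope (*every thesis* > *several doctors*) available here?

The DP *every thesis* is contained in the relative clause *who praised every thesis*.
A relative clause is a scope island — quantifier raising cannot cross its boundary.
There is no licit LF on which *every thesis* c-commands *several doctors*.

No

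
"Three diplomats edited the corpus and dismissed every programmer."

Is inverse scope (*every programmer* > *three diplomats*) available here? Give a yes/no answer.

No

The target quantifier *every programmer* is part of one conjunct of the coordinate structure (*dismissed every programmer*).
Coordinate structures are islands for non-across-the-board movement, QR included.
The inverse ordering *every programmer* > *three diplomats* is therefore underivable.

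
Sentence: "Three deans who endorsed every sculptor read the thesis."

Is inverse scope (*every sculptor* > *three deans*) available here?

Structurally, *every sculptor* is inside the relative clause *who endorsed every sculptor*.
Quantifiers inside a relative clause are trapped there; the RC boundary blocks QR.
*every sculptor* is confined to the island and cannot take scope over *three deans*.

No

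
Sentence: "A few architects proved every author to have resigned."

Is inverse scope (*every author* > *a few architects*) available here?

Yes

This is an ECM construction: *every author* is the infinitival subject, Case-marked by the matrix verb, and the infinitive is transparent for QR.
Ordinary QR to a clause-peripheral position gives the wide-scope LF for the lower DP.
Both orderings are possible: *a few architects* > *every author* and *every author* > *a few architects*.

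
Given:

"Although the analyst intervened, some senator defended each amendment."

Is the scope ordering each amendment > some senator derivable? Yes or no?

Neither queried DP is inside the adjunct, so the adjunct-island constraint does not apply.
Clause-internal QR can adjoin the lower DP above the subject, yielding the inverse reading.
So *each amendment* > *some senator* is among the available readings.

Yes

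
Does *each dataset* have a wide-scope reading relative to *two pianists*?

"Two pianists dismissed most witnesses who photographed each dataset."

*each dataset* occurs within the relative clause *who photographed each dataset* modifying *most witnesses*.
Quantifiers inside a relative clause are trapped there; the RC boundary blocks QR.
The inverse ordering *each dataset* > *two pianists* is therefore underivable.

No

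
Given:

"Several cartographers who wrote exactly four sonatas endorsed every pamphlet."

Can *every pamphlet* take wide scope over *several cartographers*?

Yes

The RC *who wrote exactly four sonatas* is an island, but *every pamphlet* is not inside it — it is the matrix object, a clausemate of *several cartographers*.
Clause-internal QR can adjoin the lower DP above the subject, yielding the inverse reading.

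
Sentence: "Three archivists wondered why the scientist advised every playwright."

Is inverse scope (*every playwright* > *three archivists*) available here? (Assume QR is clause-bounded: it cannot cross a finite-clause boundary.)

Structurally, *every playwright* is inside the embedded question *why the scientist advised every playwright*.
An indirect question is a wh-island; the filled [Spec,CP] blocks QR across the CP edge.
*every playwright* is confined to the island and cannot take scope over *three archivists*.

No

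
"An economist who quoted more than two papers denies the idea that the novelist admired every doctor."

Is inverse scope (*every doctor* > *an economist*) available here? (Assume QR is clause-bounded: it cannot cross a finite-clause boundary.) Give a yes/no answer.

No

Structurally, *every doctor* is inside the complex NP *the idea that the novelist admired every doctor*.
The Complex NP Constraint bars QR out of the complement clause of a noun.
So the wide-scope reading for *every doctor* is blocked.
(Only the surface reading survives: one fixed economist with respect to all the relevant doctors.)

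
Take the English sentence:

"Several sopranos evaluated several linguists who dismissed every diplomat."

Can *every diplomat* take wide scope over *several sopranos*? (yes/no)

No

The target quantifier *every diplomat* is part of the relative clause *who dismissed every diplomat* modifying *several linguists*.
The relative clause forms an island for QR, so the quantifier is confined to the head noun's restrictor.
So *every diplomat* cannot raise to a position above *several sopranos*.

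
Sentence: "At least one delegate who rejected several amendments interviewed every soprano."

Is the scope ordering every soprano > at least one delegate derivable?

Yes

The relative clause *who rejected several amendments* modifies *at least one delegate*, but *every soprano* is not inside that relative clause — it is an argument of the matrix verb.
Ordinary QR to a clause-peripheral position gives the wide-scope LF for the lower DP.
The sentence is scopally ambiguous between *at least one delegate* > *every soprano* and *every soprano* > *at least one delegate*.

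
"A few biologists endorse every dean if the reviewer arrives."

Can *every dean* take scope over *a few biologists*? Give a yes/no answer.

Neither queried DP is inside the adjunct, so the adjunct-island constraint does not apply.
Clause-internal QR can adjoin the lower DP above the subject, yielding the inverse reading.

Yes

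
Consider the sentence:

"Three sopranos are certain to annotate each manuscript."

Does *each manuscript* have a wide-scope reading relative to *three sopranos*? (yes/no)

Raising constructions are monoclausal for scope purposes; *each manuscript* is not separated from *three sopranos* by any island.
No island intervenes, so both surface and inverse scope are derivable.

Yes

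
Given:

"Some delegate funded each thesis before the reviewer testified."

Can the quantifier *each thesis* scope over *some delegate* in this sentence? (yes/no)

Yes

The adjunct clause does not contain *each thesis*, which is the matrix object.
No island intervenes, so both surface and inverse scope are derivable.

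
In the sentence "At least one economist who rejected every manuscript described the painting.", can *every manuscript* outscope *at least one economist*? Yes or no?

*every manuscript* occurs within the relative clause *who rejected every manuscript*.
Relative clauses block scope extraction: QR cannot target a position outside the modified NP.
There is no licit LF on which *every manuscript* c-commands *at least one economist*.
(Only the surface reading survives: one fixed economist with respect to all the relevant manuscripts.)

No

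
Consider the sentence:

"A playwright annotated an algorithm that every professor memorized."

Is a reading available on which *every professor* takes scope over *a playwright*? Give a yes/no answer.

No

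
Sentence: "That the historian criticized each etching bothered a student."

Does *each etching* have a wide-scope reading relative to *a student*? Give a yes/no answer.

No

Structurally, *each etching* is inside the sentential subject *that the historian criticized each etching*.
Sentential subjects are islands: a quantifier inside the subject clause cannot raise over the matrix predicate.
*each etching* is confined to the island and cannot take scope over *a student*.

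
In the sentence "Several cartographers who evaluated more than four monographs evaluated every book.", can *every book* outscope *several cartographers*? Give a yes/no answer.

Although the sentence contains a relative clause (*who evaluated more than four monographs*), *every book* is outside it, in the matrix VP.
Since no island is crossed, the inverse ordering is licensed alongside surface scope.

Yes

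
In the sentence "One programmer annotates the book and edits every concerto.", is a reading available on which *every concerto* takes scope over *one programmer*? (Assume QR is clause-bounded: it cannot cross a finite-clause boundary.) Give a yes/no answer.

The DP *every concerto* is contained in one conjunct of the coordinate structure (*edits every concerto*).
The Coordinate Structure Constraint blocks movement (including QR) out of a single conjunct.
There is no licit LF on which *every concerto* c-commands *one programmer*.

No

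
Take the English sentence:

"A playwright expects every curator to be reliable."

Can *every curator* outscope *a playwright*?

Yes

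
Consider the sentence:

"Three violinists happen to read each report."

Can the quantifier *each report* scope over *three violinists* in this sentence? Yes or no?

Yes

*each report* is inside a raising infinitive, which is transparent to QR (no CP barrier), so it behaves as a matrix argument.
Ordinary QR to a clause-peripheral position gives the wide-scope LF for the lower DP.
Both orderings are possible: *three violinists* > *each report* and *each report* > *three violinists*.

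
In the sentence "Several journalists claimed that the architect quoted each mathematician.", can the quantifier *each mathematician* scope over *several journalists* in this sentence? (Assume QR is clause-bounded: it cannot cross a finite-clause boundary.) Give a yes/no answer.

Structurally, *each mathematician* is inside the finite complement clause *that the architect quoted each mathematician*.
QR is clause-bounded, so the finite complement is a scope island for the embedded quantifier.
So the wide-scope reading for *each mathematician* is blocked.

No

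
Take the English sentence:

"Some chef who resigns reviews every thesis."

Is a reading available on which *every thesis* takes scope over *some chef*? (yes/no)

Yes

*every thesis* is a matrix argument; only *some chef* is modified by the relative clause *who resigns*, so the RC island is irrelevant to the target quantifier.
With no island boundary between them, the object can take inverse scope over the subject via ordinary QR within the clause.
So *every thesis* > *some chef* is among the available readings.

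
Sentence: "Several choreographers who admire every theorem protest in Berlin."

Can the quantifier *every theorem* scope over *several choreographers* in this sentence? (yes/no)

No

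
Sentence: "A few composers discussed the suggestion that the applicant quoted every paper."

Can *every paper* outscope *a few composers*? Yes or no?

No

*every paper* occurs within the complex NP *the suggestion that the applicant quoted every paper*.
The Complex NP Constraint bars QR out of the complement clause of a noun.
Hence only narrow scope for *every paper* (under *a few composers*) survives.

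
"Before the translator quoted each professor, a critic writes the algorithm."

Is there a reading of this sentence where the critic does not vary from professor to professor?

That reading corresponds to *a critic* > *each professor*.
Nothing needs to raise out of an island for *a critic* > *each professor*: *a critic* takes scope from its matrix position over the clause containing *each professor*.

Yes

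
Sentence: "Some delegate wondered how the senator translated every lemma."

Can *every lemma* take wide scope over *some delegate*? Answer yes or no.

No

*every lemma* is embedded in the embedded question *how the senator translated every lemma*.
Embedded wh-clauses are opaque for QR, so the quantifier stays inside the question.
Hence only narrow scope for *every lemma* (under *some delegate*) survives.
(Only the surface reading survives: one fixed delegate with respect to all the relevant lemmas.)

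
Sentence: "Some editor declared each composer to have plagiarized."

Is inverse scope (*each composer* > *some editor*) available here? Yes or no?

Yes

The ECM infinitive is scope-transparent — *each composer* is free to raise above *some editor*.
Since no island is crossed, the inverse ordering is licensed alongside surface scope.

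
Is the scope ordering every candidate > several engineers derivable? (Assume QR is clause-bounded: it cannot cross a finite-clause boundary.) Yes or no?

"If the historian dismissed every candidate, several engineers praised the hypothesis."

*every candidate* occurs within the adjunct clause *if the historian dismissed every candidate*.
Since the clause is an adjunct (not a complement), the Adjunct Condition blocks QR across its edge.
There is no licit LF on which *every candidate* c-commands *several engineers*.

No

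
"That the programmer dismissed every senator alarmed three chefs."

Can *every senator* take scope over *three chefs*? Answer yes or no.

No

*every senator* occurs within the sentential subject *that the programmer dismissed every senator*.
The Sentential Subject Constraint rules out raising the quantifier out of the that-clause subject.
The ordering *every senator* > *three chefs* is therefore underivable.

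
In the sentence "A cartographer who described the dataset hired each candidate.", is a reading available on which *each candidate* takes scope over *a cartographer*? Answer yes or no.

Yes

The relative clause *who described the dataset* modifies *a cartographer*, but *each candidate* is not inside that relative clause — it is an argument of the matrix verb.
With no island boundary between them, the object can take inverse scope over the subject via ordinary QR within the clause.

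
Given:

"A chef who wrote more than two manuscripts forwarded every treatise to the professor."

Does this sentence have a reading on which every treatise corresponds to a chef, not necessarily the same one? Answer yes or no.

The paraphrase describes the scope ordering *every treatise* > *a chef*.
*every treatise* sits in the matrix clause, not in the relative clause on *a chef*.
Since no island is crossed, the inverse ordering is licensed alongside surface scope.

Yes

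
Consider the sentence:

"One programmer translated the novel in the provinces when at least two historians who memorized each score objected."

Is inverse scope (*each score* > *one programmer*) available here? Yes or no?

No

The target quantifier *each score* is part of the relative clause *who memorized each score*, which is itself inside the adjunct *when at least two historians who memorized each score objected*.
The quantifier would have to escape first the RC and then the adjunct — two independent island violations.
The inverse ordering *each score* > *one programmer* is therefore underivable.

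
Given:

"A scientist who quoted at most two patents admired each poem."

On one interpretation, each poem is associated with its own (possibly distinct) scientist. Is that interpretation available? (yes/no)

Yes

That reading corresponds to *each poem* > *a scientist*.
*each poem* is a matrix argument; only *a scientist* is modified by the relative clause *who quoted at most two patents*, so the RC island is irrelevant to the target quantifier.
With no island boundary between them, the object can take inverse scope over the subject via ordinary QR within the clause.
The sentence is scopally ambiguous between *a scientist* > *each poem* and *each poem* > *a scientist*.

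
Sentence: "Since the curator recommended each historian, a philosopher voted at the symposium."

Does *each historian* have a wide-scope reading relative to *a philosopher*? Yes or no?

No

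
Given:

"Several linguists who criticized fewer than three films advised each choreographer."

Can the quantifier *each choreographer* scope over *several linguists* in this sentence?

Yes

The relative clause *who criticized fewer than three films* modifies *several linguists*, but *each choreographer* is not inside that relative clause — it is an argument of the matrix verb.
With no island boundary between them, the object can take inverse scope over the subject via ordinary QR within the clause.
The sentence is scopally ambiguous between *several linguists* > *each choreographer* and *each choreographer* > *several linguists*.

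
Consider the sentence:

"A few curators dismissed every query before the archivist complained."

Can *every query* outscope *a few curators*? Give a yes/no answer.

Yes

Neither queried DP is inside the adjunct, so the adjunct-island constraint does not apply.
No island intervenes, so both surface and inverse scope are derivable.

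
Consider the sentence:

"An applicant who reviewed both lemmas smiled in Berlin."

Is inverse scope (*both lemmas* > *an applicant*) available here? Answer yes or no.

No

The DP *both lemmas* is contained in the relative clause *who reviewed both lemmas*.
Relative clauses block scope extraction: QR cannot target a position outside the modified NP.
There is no licit LF on which *both lemmas* c-commands *an applicant*.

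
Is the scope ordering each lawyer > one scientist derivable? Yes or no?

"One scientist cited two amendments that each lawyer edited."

*each lawyer* occurs within the relative clause *that each lawyer edited* modifying *two amendments*.
Relative clauses block scope extraction: QR cannot target a position outside the modified NP.
Hence only narrow scope for *each lawyer* (under *one scientist*) survives.
(Only the surface reading survives: one fixed scientist with respect to all the relevant lawyers.)

No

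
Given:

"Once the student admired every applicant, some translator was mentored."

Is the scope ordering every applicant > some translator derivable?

No

*every applicant* is embedded in the adjunct clause *once the student admired every applicant*.
Adverbial clauses are not L-marked, so they are barriers for QR — the quantifier cannot escape the adjunct.
So *every applicant* cannot raise to a position above *some translator*.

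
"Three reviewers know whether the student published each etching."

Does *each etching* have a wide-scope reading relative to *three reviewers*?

*each etching* is embedded in the embedded question *whether the student published each etching*.
Embedded wh-clauses are opaque for QR, so the quantifier stays inside the question.
So the wide-scope reading for *each etching* is blocked.

No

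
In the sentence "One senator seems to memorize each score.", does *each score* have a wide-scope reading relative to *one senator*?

Yes

Raising constructions are monoclausal for scope purposes; *each score* is not separated from *one senator* by any island.
Nothing blocks QR of the lower DP to a position above the higher one, so inverse scope is available.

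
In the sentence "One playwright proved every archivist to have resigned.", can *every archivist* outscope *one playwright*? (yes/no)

The ECM infinitive is scope-transparent — *every archivist* is free to raise above *one playwright*.
QR within a single clause is free, so the lower quantifier may take scope over the higher one.

Yes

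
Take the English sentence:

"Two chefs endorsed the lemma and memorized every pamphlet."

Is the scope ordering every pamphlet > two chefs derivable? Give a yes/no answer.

No

The DP *every pamphlet* is contained in one conjunct of the coordinate structure (*memorized every pamphlet*).
Asymmetric QR out of one conjunct violates the Coordinate Structure Constraint.
There is no licit LF on which *every pamphlet* c-commands *two chefs*.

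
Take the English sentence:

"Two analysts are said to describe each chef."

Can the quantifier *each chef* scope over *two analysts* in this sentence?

*each chef* is the object of the infinitival complement of a raising predicate; raising infinitives are transparent for QR, so the two DPs are in effect clausemates.
With no island boundary between them, the object can take inverse scope over the subject via ordinary QR within the clause.

Yes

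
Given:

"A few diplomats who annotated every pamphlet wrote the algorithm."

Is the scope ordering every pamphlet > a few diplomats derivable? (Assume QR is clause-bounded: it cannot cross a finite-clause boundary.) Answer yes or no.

No

The target quantifier *every pamphlet* is part of the relative clause *who annotated every pamphlet*.
The relative clause forms an island for QR, so the quantifier is confined to the head noun's restrictor.
So the wide-scope reading for *every pamphlet* is blocked.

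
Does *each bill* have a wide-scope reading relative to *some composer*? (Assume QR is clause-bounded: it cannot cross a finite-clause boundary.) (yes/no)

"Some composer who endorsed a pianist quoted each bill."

Yes

The relative clause *who endorsed a pianist* modifies *some composer*, but *each bill* is not inside that relative clause — it is an argument of the matrix verb.
Since no island is crossed, the inverse ordering is licensed alongside surface scope.
Both orderings are possible: *some composer* > *each bill* and *each bill* > *some composer*.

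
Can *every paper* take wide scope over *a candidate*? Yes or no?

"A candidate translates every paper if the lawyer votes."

*every paper* is a matrix argument; the adjunct is an island but the target quantifier is outside it.
Nothing blocks QR of the lower DP to a position above the higher one, so inverse scope is available.

Yes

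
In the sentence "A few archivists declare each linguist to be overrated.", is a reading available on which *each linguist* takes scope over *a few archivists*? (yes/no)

This is an ECM construction: *each linguist* is the infinitival subject, Case-marked by the matrix verb, and the infinitive is transparent for QR.
Clause-internal QR can adjoin the lower DP above the subject, yielding the inverse reading.

Yes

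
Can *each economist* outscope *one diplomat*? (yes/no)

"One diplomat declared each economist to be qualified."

This is an ECM construction: *each economist* is the infinitival subject, Case-marked by the matrix verb, and the infinitive is transparent for QR.
Ordinary QR to a clause-peripheral position gives the wide-scope LF for the lower DP.

Yes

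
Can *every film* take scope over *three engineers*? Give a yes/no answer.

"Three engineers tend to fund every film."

*every film* is inside a raising infinitive, which is transparent to QR (no CP barrier), so it behaves as a matrix argument.
Ordinary QR to a clause-peripheral position gives the wide-scope LF for the lower DP.

Yes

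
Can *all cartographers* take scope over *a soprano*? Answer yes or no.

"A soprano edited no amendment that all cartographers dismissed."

No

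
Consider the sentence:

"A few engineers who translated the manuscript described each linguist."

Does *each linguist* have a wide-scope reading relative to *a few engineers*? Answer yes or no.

*each linguist* sits in the matrix clause, not in the relative clause on *a few engineers*.
Since no island is crossed, the inverse ordering is licensed alongside surface scope.

Yes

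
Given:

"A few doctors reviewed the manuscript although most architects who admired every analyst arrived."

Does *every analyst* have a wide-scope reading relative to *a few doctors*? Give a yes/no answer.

*every analyst* occurs within the relative clause *who admired every analyst*, which is itself inside the adjunct *although most architects who admired every analyst arrived*.
Even if one barrier were somehow void, the other would still block QR.
*every analyst* is confined to the island and cannot take scope over *a few doctors*.

No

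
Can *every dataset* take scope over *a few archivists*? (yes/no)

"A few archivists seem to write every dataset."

Yes

Raising constructions are monoclausal for scope purposes; *every dataset* is not separated from *a few archivists* by any island.
QR within a single clause is free, so the lower quantifier may take scope over the higher one.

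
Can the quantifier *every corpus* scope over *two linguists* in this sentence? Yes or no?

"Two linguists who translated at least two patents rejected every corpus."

The RC *who translated at least two patents* is an island, but *every corpus* is not inside it — it is the matrix object, a clausemate of *two linguists*.
With no island boundary between them, the object can take inverse scope over the subject via ordinary QR within the clause.

Yes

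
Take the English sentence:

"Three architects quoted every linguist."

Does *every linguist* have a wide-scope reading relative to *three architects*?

*every linguist* and *three architects* are in the same minimal clause.
With no island boundary between them, the object can take inverse scope over the subject via ordinary QR within the clause.
Both orderings are possible: *three architects* > *every linguist* and *every linguist* > *three architects*.

Yes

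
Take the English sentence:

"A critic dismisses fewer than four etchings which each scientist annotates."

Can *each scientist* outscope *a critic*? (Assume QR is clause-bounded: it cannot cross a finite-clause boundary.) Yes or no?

No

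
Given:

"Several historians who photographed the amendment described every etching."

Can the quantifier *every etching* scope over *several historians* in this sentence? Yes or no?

Yes

*every etching* sits in the matrix clause, not in the relative clause on *several historians*.
With no island boundary between them, the object can take inverse scope over the subject via ordinary QR within the clause.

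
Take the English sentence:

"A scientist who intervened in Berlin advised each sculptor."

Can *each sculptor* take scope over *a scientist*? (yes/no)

Although the sentence contains a relative clause (*who intervened in Berlin*), *each sculptor* is outside it, in the matrix VP.
QR within a single clause is free, so the lower quantifier may take scope over the higher one.
Both orderings are possible: *a scientist* > *each sculptor* and *each sculptor* > *a scientist*.

Yes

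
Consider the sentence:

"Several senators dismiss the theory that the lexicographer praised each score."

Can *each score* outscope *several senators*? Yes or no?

The target quantifier *each score* is part of the complex NP *the theory that the lexicographer praised each score*.
The complex NP is opaque for QR — the quantifier is frozen inside the noun's complement.
So the wide-scope reading for *each score* is blocked.

No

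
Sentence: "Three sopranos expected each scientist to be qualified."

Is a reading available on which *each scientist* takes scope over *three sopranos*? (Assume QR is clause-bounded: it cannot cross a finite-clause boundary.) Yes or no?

This is an ECM construction: *each scientist* is the infinitival subject, Case-marked by the matrix verb, and the infinitive is transparent for QR.
Since no island is crossed, the inverse ordering is licensed alongside surface scope.

Yes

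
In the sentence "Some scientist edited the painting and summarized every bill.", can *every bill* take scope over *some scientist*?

Structurally, *every bill* is inside one conjunct of the coordinate structure (*summarized every bill*).
Asymmetric QR out of one conjunct violates the Coordinate Structure Constraint.
So the wide-scope reading for *every bill* is blocked.
(Only the surface reading survives: one fixed scientist with respect to all the relevant bills.)

No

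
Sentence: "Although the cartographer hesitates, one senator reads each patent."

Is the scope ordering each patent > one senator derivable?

Yes

*each patent* is a matrix argument; the adjunct is an island but the target quantifier is outside it.
Since no island is crossed, the inverse ordering is licensed alongside surface scope.
The sentence is scopally ambiguous between *one senator* > *each patent* and *each patent* > *one senator*.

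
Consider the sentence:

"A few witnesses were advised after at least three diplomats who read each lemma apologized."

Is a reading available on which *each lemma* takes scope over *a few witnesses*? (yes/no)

No

The target quantifier *each lemma* is part of the relative clause *who read each lemma*, which is itself inside the adjunct *after at least three diplomats who read each lemma apologized*.
The quantifier would have to escape first the RC and then the adjunct — two independent island violations.
Hence only narrow scope for *each lemma* (under *a few witnesses*) survives.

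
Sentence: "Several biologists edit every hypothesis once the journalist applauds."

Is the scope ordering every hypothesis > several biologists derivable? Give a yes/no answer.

Yes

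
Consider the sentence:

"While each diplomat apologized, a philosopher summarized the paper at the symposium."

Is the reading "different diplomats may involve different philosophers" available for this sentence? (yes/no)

No

That reading corresponds to *each diplomat* > *a philosopher*.
*each diplomat* sits inside the adjunct clause *while each diplomat apologized*.
The adjunct-island constraint bars QR out of an adverbial clause.
There is no licit LF on which *each diplomat* c-commands *a philosopher*.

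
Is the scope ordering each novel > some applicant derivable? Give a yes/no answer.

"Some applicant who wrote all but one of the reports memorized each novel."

Yes

The relative clause *who wrote all but one of the reports* modifies *some applicant*, but *each novel* is not inside that relative clause — it is an argument of the matrix verb.
No island intervenes, so both surface and inverse scope are derivable.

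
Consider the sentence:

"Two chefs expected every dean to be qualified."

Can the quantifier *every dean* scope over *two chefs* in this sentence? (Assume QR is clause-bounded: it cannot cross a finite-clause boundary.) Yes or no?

Yes

ECM infinitives lack a CP barrier, so *every dean* can QR over the matrix subject *two chefs*.
No island intervenes, so both surface and inverse scope are derivable.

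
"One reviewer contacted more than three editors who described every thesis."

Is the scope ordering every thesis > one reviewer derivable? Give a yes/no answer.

No

*every thesis* sits inside the relative clause *who described every thesis* modifying *more than three editors*.
QR out of a relative clause is ruled out by the relative-clause island constraint.
There is no licit LF on which *every thesis* c-commands *one reviewer*.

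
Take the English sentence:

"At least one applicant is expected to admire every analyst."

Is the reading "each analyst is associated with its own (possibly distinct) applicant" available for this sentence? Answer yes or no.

The described interpretation is the *every analyst* > *at least one applicant* scoping.
Infinitival complements of raising predicates do not block QR; *every analyst* and *at least one applicant* are effectively clausemates.
Clause-internal QR can adjoin the lower DP above the subject, yielding the inverse reading.
Both orderings are possible: *at least one applicant* > *every analyst* and *every analyst* > *at least one applicant*.

Yes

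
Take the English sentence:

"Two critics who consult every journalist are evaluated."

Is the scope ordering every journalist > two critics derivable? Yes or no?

*every journalist* occurs within the relative clause *who consult every journalist*.
Relative clauses block scope extraction: QR cannot target a position outside the modified NP.
So *every journalist* cannot raise to a position above *two critics*.

No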